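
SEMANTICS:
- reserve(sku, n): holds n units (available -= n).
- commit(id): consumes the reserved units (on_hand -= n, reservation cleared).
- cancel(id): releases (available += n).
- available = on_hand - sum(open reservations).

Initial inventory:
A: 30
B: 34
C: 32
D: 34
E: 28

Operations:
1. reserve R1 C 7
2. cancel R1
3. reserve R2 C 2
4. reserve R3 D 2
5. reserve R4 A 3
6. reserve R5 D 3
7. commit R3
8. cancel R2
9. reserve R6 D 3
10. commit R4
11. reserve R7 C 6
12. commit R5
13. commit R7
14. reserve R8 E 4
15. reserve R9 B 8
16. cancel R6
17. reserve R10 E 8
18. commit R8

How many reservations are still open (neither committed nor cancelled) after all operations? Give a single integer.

Step 1: reserve R1 C 7 -> on_hand[A=30 B=34 C=32 D=34 E=28] avail[A=30 B=34 C=25 D=34 E=28] open={R1}
Step 2: cancel R1 -> on_hand[A=30 B=34 C=32 D=34 E=28] avail[A=30 B=34 C=32 D=34 E=28] open={}
Step 3: reserve R2 C 2 -> on_hand[A=30 B=34 C=32 D=34 E=28] avail[A=30 B=34 C=30 D=34 E=28] open={R2}
Step 4: reserve R3 D 2 -> on_hand[A=30 B=34 C=32 D=34 E=28] avail[A=30 B=34 C=30 D=32 E=28] open={R2,R3}
Step 5: reserve R4 A 3 -> on_hand[A=30 B=34 C=32 D=34 E=28] avail[A=27 B=34 C=30 D=32 E=28] open={R2,R3,R4}
Step 6: reserve R5 D 3 -> on_hand[A=30 B=34 C=32 D=34 E=28] avail[A=27 B=34 C=30 D=29 E=28] open={R2,R3,R4,R5}
Step 7: commit R3 -> on_hand[A=30 B=34 C=32 D=32 E=28] avail[A=27 B=34 C=30 D=29 E=28] open={R2,R4,R5}
Step 8: cancel R2 -> on_hand[A=30 B=34 C=32 D=32 E=28] avail[A=27 B=34 C=32 D=29 E=28] open={R4,R5}
Step 9: reserve R6 D 3 -> on_hand[A=30 B=34 C=32 D=32 E=28] avail[A=27 B=34 C=32 D=26 E=28] open={R4,R5,R6}
Step 10: commit R4 -> on_hand[A=27 B=34 C=32 D=32 E=28] avail[A=27 B=34 C=32 D=26 E=28] open={R5,R6}
Step 11: reserve R7 C 6 -> on_hand[A=27 B=34 C=32 D=32 E=28] avail[A=27 B=34 C=26 D=26 E=28] open={R5,R6,R7}
Step 12: commit R5 -> on_hand[A=27 B=34 C=32 D=29 E=28] avail[A=27 B=34 C=26 D=26 E=28] open={R6,R7}
Step 13: commit R7 -> on_hand[A=27 B=34 C=26 D=29 E=28] avail[A=27 B=34 C=26 D=26 E=28] open={R6}
Step 14: reserve R8 E 4 -> on_hand[A=27 B=34 C=26 D=29 E=28] avail[A=27 B=34 C=26 D=26 E=24] open={R6,R8}
Step 15: reserve R9 B 8 -> on_hand[A=27 B=34 C=26 D=29 E=28] avail[A=27 B=26 C=26 D=26 E=24] open={R6,R8,R9}
Step 16: cancel R6 -> on_hand[A=27 B=34 C=26 D=29 E=28] avail[A=27 B=26 C=26 D=29 E=24] open={R8,R9}
Step 17: reserve R10 E 8 -> on_hand[A=27 B=34 C=26 D=29 E=28] avail[A=27 B=26 C=26 D=29 E=16] open={R10,R8,R9}
Step 18: commit R8 -> on_hand[A=27 B=34 C=26 D=29 E=24] avail[A=27 B=26 C=26 D=29 E=16] open={R10,R9}
Open reservations: ['R10', 'R9'] -> 2

Answer: 2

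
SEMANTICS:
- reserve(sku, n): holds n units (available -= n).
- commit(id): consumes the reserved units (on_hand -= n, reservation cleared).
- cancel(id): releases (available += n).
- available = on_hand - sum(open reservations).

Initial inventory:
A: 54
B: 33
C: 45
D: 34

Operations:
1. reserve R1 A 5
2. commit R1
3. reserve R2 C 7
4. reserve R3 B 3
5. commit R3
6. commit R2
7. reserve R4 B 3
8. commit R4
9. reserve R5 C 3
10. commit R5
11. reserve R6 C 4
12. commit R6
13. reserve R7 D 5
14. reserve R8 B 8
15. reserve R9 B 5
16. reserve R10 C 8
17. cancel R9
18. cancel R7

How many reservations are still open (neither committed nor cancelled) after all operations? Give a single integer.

Answer: 2

Derivation:
Step 1: reserve R1 A 5 -> on_hand[A=54 B=33 C=45 D=34] avail[A=49 B=33 C=45 D=34] open={R1}
Step 2: commit R1 -> on_hand[A=49 B=33 C=45 D=34] avail[A=49 B=33 C=45 D=34] open={}
Step 3: reserve R2 C 7 -> on_hand[A=49 B=33 C=45 D=34] avail[A=49 B=33 C=38 D=34] open={R2}
Step 4: reserve R3 B 3 -> on_hand[A=49 B=33 C=45 D=34] avail[A=49 B=30 C=38 D=34] open={R2,R3}
Step 5: commit R3 -> on_hand[A=49 B=30 C=45 D=34] avail[A=49 B=30 C=38 D=34] open={R2}
Step 6: commit R2 -> on_hand[A=49 B=30 C=38 D=34] avail[A=49 B=30 C=38 D=34] open={}
Step 7: reserve R4 B 3 -> on_hand[A=49 B=30 C=38 D=34] avail[A=49 B=27 C=38 D=34] open={R4}
Step 8: commit R4 -> on_hand[A=49 B=27 C=38 D=34] avail[A=49 B=27 C=38 D=34] open={}
Step 9: reserve R5 C 3 -> on_hand[A=49 B=27 C=38 D=34] avail[A=49 B=27 C=35 D=34] open={R5}
Step 10: commit R5 -> on_hand[A=49 B=27 C=35 D=34] avail[A=49 B=27 C=35 D=34] open={}
Step 11: reserve R6 C 4 -> on_hand[A=49 B=27 C=35 D=34] avail[A=49 B=27 C=31 D=34] open={R6}
Step 12: commit R6 -> on_hand[A=49 B=27 C=31 D=34] avail[A=49 B=27 C=31 D=34] open={}
Step 13: reserve R7 D 5 -> on_hand[A=49 B=27 C=31 D=34] avail[A=49 B=27 C=31 D=29] open={R7}
Step 14: reserve R8 B 8 -> on_hand[A=49 B=27 C=31 D=34] avail[A=49 B=19 C=31 D=29] open={R7,R8}
Step 15: reserve R9 B 5 -> on_hand[A=49 B=27 C=31 D=34] avail[A=49 B=14 C=31 D=29] open={R7,R8,R9}
Step 16: reserve R10 C 8 -> on_hand[A=49 B=27 C=31 D=34] avail[A=49 B=14 C=23 D=29] open={R10,R7,R8,R9}
Step 17: cancel R9 -> on_hand[A=49 B=27 C=31 D=34] avail[A=49 B=19 C=23 D=29] open={R10,R7,R8}
Step 18: cancel R7 -> on_hand[A=49 B=27 C=31 D=34] avail[A=49 B=19 C=23 D=34] open={R10,R8}
Open reservations: ['R10', 'R8'] -> 2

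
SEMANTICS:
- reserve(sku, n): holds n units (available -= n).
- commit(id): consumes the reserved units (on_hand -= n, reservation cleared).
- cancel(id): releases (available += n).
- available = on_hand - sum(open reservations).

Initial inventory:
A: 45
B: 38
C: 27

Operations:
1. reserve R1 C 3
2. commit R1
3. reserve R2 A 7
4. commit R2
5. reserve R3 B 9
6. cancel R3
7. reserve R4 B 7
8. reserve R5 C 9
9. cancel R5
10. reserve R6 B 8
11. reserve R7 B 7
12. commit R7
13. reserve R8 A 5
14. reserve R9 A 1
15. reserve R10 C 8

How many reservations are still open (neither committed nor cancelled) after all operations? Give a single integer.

Answer: 5

Derivation:
Step 1: reserve R1 C 3 -> on_hand[A=45 B=38 C=27] avail[A=45 B=38 C=24] open={R1}
Step 2: commit R1 -> on_hand[A=45 B=38 C=24] avail[A=45 B=38 C=24] open={}
Step 3: reserve R2 A 7 -> on_hand[A=45 B=38 C=24] avail[A=38 B=38 C=24] open={R2}
Step 4: commit R2 -> on_hand[A=38 B=38 C=24] avail[A=38 B=38 C=24] open={}
Step 5: reserve R3 B 9 -> on_hand[A=38 B=38 C=24] avail[A=38 B=29 C=24] open={R3}
Step 6: cancel R3 -> on_hand[A=38 B=38 C=24] avail[A=38 B=38 C=24] open={}
Step 7: reserve R4 B 7 -> on_hand[A=38 B=38 C=24] avail[A=38 B=31 C=24] open={R4}
Step 8: reserve R5 C 9 -> on_hand[A=38 B=38 C=24] avail[A=38 B=31 C=15] open={R4,R5}
Step 9: cancel R5 -> on_hand[A=38 B=38 C=24] avail[A=38 B=31 C=24] open={R4}
Step 10: reserve R6 B 8 -> on_hand[A=38 B=38 C=24] avail[A=38 B=23 C=24] open={R4,R6}
Step 11: reserve R7 B 7 -> on_hand[A=38 B=38 C=24] avail[A=38 B=16 C=24] open={R4,R6,R7}
Step 12: commit R7 -> on_hand[A=38 B=31 C=24] avail[A=38 B=16 C=24] open={R4,R6}
Step 13: reserve R8 A 5 -> on_hand[A=38 B=31 C=24] avail[A=33 B=16 C=24] open={R4,R6,R8}
Step 14: reserve R9 A 1 -> on_hand[A=38 B=31 C=24] avail[A=32 B=16 C=24] open={R4,R6,R8,R9}
Step 15: reserve R10 C 8 -> on_hand[A=38 B=31 C=24] avail[A=32 B=16 C=16] open={R10,R4,R6,R8,R9}
Open reservations: ['R10', 'R4', 'R6', 'R8', 'R9'] -> 5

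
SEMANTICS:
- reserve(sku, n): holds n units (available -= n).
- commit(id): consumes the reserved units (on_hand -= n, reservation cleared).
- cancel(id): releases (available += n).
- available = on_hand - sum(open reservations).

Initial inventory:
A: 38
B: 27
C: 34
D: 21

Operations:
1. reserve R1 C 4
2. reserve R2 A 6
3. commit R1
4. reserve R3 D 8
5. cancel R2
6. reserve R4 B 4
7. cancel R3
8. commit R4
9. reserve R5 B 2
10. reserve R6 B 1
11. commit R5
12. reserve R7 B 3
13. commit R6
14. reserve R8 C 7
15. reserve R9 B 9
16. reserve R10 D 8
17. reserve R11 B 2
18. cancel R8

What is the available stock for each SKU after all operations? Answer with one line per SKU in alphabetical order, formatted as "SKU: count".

Step 1: reserve R1 C 4 -> on_hand[A=38 B=27 C=34 D=21] avail[A=38 B=27 C=30 D=21] open={R1}
Step 2: reserve R2 A 6 -> on_hand[A=38 B=27 C=34 D=21] avail[A=32 B=27 C=30 D=21] open={R1,R2}
Step 3: commit R1 -> on_hand[A=38 B=27 C=30 D=21] avail[A=32 B=27 C=30 D=21] open={R2}
Step 4: reserve R3 D 8 -> on_hand[A=38 B=27 C=30 D=21] avail[A=32 B=27 C=30 D=13] open={R2,R3}
Step 5: cancel R2 -> on_hand[A=38 B=27 C=30 D=21] avail[A=38 B=27 C=30 D=13] open={R3}
Step 6: reserve R4 B 4 -> on_hand[A=38 B=27 C=30 D=21] avail[A=38 B=23 C=30 D=13] open={R3,R4}
Step 7: cancel R3 -> on_hand[A=38 B=27 C=30 D=21] avail[A=38 B=23 C=30 D=21] open={R4}
Step 8: commit R4 -> on_hand[A=38 B=23 C=30 D=21] avail[A=38 B=23 C=30 D=21] open={}
Step 9: reserve R5 B 2 -> on_hand[A=38 B=23 C=30 D=21] avail[A=38 B=21 C=30 D=21] open={R5}
Step 10: reserve R6 B 1 -> on_hand[A=38 B=23 C=30 D=21] avail[A=38 B=20 C=30 D=21] open={R5,R6}
Step 11: commit R5 -> on_hand[A=38 B=21 C=30 D=21] avail[A=38 B=20 C=30 D=21] open={R6}
Step 12: reserve R7 B 3 -> on_hand[A=38 B=21 C=30 D=21] avail[A=38 B=17 C=30 D=21] open={R6,R7}
Step 13: commit R6 -> on_hand[A=38 B=20 C=30 D=21] avail[A=38 B=17 C=30 D=21] open={R7}
Step 14: reserve R8 C 7 -> on_hand[A=38 B=20 C=30 D=21] avail[A=38 B=17 C=23 D=21] open={R7,R8}
Step 15: reserve R9 B 9 -> on_hand[A=38 B=20 C=30 D=21] avail[A=38 B=8 C=23 D=21] open={R7,R8,R9}
Step 16: reserve R10 D 8 -> on_hand[A=38 B=20 C=30 D=21] avail[A=38 B=8 C=23 D=13] open={R10,R7,R8,R9}
Step 17: reserve R11 B 2 -> on_hand[A=38 B=20 C=30 D=21] avail[A=38 B=6 C=23 D=13] open={R10,R11,R7,R8,R9}
Step 18: cancel R8 -> on_hand[A=38 B=20 C=30 D=21] avail[A=38 B=6 C=30 D=13] open={R10,R11,R7,R9}

Answer: A: 38
B: 6
C: 30
D: 13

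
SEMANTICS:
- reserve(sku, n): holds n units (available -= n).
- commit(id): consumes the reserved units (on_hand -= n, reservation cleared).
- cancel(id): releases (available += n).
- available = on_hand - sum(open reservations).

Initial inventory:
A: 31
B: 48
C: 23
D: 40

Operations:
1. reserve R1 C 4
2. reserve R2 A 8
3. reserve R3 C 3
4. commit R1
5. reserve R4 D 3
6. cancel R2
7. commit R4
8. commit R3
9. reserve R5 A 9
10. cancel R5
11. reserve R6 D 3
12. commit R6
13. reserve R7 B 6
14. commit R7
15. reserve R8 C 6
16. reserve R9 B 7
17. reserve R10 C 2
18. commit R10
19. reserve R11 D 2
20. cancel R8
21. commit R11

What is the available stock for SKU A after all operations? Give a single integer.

Answer: 31

Derivation:
Step 1: reserve R1 C 4 -> on_hand[A=31 B=48 C=23 D=40] avail[A=31 B=48 C=19 D=40] open={R1}
Step 2: reserve R2 A 8 -> on_hand[A=31 B=48 C=23 D=40] avail[A=23 B=48 C=19 D=40] open={R1,R2}
Step 3: reserve R3 C 3 -> on_hand[A=31 B=48 C=23 D=40] avail[A=23 B=48 C=16 D=40] open={R1,R2,R3}
Step 4: commit R1 -> on_hand[A=31 B=48 C=19 D=40] avail[A=23 B=48 C=16 D=40] open={R2,R3}
Step 5: reserve R4 D 3 -> on_hand[A=31 B=48 C=19 D=40] avail[A=23 B=48 C=16 D=37] open={R2,R3,R4}
Step 6: cancel R2 -> on_hand[A=31 B=48 C=19 D=40] avail[A=31 B=48 C=16 D=37] open={R3,R4}
Step 7: commit R4 -> on_hand[A=31 B=48 C=19 D=37] avail[A=31 B=48 C=16 D=37] open={R3}
Step 8: commit R3 -> on_hand[A=31 B=48 C=16 D=37] avail[A=31 B=48 C=16 D=37] open={}
Step 9: reserve R5 A 9 -> on_hand[A=31 B=48 C=16 D=37] avail[A=22 B=48 C=16 D=37] open={R5}
Step 10: cancel R5 -> on_hand[A=31 B=48 C=16 D=37] avail[A=31 B=48 C=16 D=37] open={}
Step 11: reserve R6 D 3 -> on_hand[A=31 B=48 C=16 D=37] avail[A=31 B=48 C=16 D=34] open={R6}
Step 12: commit R6 -> on_hand[A=31 B=48 C=16 D=34] avail[A=31 B=48 C=16 D=34] open={}
Step 13: reserve R7 B 6 -> on_hand[A=31 B=48 C=16 D=34] avail[A=31 B=42 C=16 D=34] open={R7}
Step 14: commit R7 -> on_hand[A=31 B=42 C=16 D=34] avail[A=31 B=42 C=16 D=34] open={}
Step 15: reserve R8 C 6 -> on_hand[A=31 B=42 C=16 D=34] avail[A=31 B=42 C=10 D=34] open={R8}
Step 16: reserve R9 B 7 -> on_hand[A=31 B=42 C=16 D=34] avail[A=31 B=35 C=10 D=34] open={R8,R9}
Step 17: reserve R10 C 2 -> on_hand[A=31 B=42 C=16 D=34] avail[A=31 B=35 C=8 D=34] open={R10,R8,R9}
Step 18: commit R10 -> on_hand[A=31 B=42 C=14 D=34] avail[A=31 B=35 C=8 D=34] open={R8,R9}
Step 19: reserve R11 D 2 -> on_hand[A=31 B=42 C=14 D=34] avail[A=31 B=35 C=8 D=32] open={R11,R8,R9}
Step 20: cancel R8 -> on_hand[A=31 B=42 C=14 D=34] avail[A=31 B=35 C=14 D=32] open={R11,R9}
Step 21: commit R11 -> on_hand[A=31 B=42 C=14 D=32] avail[A=31 B=35 C=14 D=32] open={R9}
Final available[A] = 31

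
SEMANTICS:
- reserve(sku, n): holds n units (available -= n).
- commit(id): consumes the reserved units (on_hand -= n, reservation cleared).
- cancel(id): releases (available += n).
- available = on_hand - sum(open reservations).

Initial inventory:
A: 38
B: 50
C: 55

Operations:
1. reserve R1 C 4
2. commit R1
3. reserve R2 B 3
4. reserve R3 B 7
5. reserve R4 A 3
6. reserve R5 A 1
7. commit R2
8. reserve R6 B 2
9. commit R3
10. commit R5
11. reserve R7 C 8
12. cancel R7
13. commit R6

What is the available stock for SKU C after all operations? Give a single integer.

Answer: 51

Derivation:
Step 1: reserve R1 C 4 -> on_hand[A=38 B=50 C=55] avail[A=38 B=50 C=51] open={R1}
Step 2: commit R1 -> on_hand[A=38 B=50 C=51] avail[A=38 B=50 C=51] open={}
Step 3: reserve R2 B 3 -> on_hand[A=38 B=50 C=51] avail[A=38 B=47 C=51] open={R2}
Step 4: reserve R3 B 7 -> on_hand[A=38 B=50 C=51] avail[A=38 B=40 C=51] open={R2,R3}
Step 5: reserve R4 A 3 -> on_hand[A=38 B=50 C=51] avail[A=35 B=40 C=51] open={R2,R3,R4}
Step 6: reserve R5 A 1 -> on_hand[A=38 B=50 C=51] avail[A=34 B=40 C=51] open={R2,R3,R4,R5}
Step 7: commit R2 -> on_hand[A=38 B=47 C=51] avail[A=34 B=40 C=51] open={R3,R4,R5}
Step 8: reserve R6 B 2 -> on_hand[A=38 B=47 C=51] avail[A=34 B=38 C=51] open={R3,R4,R5,R6}
Step 9: commit R3 -> on_hand[A=38 B=40 C=51] avail[A=34 B=38 C=51] open={R4,R5,R6}
Step 10: commit R5 -> on_hand[A=37 B=40 C=51] avail[A=34 B=38 C=51] open={R4,R6}
Step 11: reserve R7 C 8 -> on_hand[A=37 B=40 C=51] avail[A=34 B=38 C=43] open={R4,R6,R7}
Step 12: cancel R7 -> on_hand[A=37 B=40 C=51] avail[A=34 B=38 C=51] open={R4,R6}
Step 13: commit R6 -> on_hand[A=37 B=38 C=51] avail[A=34 B=38 C=51] open={R4}
Final available[C] = 51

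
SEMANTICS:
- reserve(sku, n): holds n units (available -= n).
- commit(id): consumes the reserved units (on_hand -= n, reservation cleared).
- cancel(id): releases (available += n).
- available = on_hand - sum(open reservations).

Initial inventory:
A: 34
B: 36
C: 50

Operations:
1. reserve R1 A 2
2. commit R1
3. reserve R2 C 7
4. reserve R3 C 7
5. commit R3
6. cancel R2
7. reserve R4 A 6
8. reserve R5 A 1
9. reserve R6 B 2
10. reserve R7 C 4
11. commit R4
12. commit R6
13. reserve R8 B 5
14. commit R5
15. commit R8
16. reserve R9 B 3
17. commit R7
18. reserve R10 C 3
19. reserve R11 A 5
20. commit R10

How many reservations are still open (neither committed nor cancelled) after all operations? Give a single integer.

Step 1: reserve R1 A 2 -> on_hand[A=34 B=36 C=50] avail[A=32 B=36 C=50] open={R1}
Step 2: commit R1 -> on_hand[A=32 B=36 C=50] avail[A=32 B=36 C=50] open={}
Step 3: reserve R2 C 7 -> on_hand[A=32 B=36 C=50] avail[A=32 B=36 C=43] open={R2}
Step 4: reserve R3 C 7 -> on_hand[A=32 B=36 C=50] avail[A=32 B=36 C=36] open={R2,R3}
Step 5: commit R3 -> on_hand[A=32 B=36 C=43] avail[A=32 B=36 C=36] open={R2}
Step 6: cancel R2 -> on_hand[A=32 B=36 C=43] avail[A=32 B=36 C=43] open={}
Step 7: reserve R4 A 6 -> on_hand[A=32 B=36 C=43] avail[A=26 B=36 C=43] open={R4}
Step 8: reserve R5 A 1 -> on_hand[A=32 B=36 C=43] avail[A=25 B=36 C=43] open={R4,R5}
Step 9: reserve R6 B 2 -> on_hand[A=32 B=36 C=43] avail[A=25 B=34 C=43] open={R4,R5,R6}
Step 10: reserve R7 C 4 -> on_hand[A=32 B=36 C=43] avail[A=25 B=34 C=39] open={R4,R5,R6,R7}
Step 11: commit R4 -> on_hand[A=26 B=36 C=43] avail[A=25 B=34 C=39] open={R5,R6,R7}
Step 12: commit R6 -> on_hand[A=26 B=34 C=43] avail[A=25 B=34 C=39] open={R5,R7}
Step 13: reserve R8 B 5 -> on_hand[A=26 B=34 C=43] avail[A=25 B=29 C=39] open={R5,R7,R8}
Step 14: commit R5 -> on_hand[A=25 B=34 C=43] avail[A=25 B=29 C=39] open={R7,R8}
Step 15: commit R8 -> on_hand[A=25 B=29 C=43] avail[A=25 B=29 C=39] open={R7}
Step 16: reserve R9 B 3 -> on_hand[A=25 B=29 C=43] avail[A=25 B=26 C=39] open={R7,R9}
Step 17: commit R7 -> on_hand[A=25 B=29 C=39] avail[A=25 B=26 C=39] open={R9}
Step 18: reserve R10 C 3 -> on_hand[A=25 B=29 C=39] avail[A=25 B=26 C=36] open={R10,R9}
Step 19: reserve R11 A 5 -> on_hand[A=25 B=29 C=39] avail[A=20 B=26 C=36] open={R10,R11,R9}
Step 20: commit R10 -> on_hand[A=25 B=29 C=36] avail[A=20 B=26 C=36] open={R11,R9}
Open reservations: ['R11', 'R9'] -> 2

Answer: 2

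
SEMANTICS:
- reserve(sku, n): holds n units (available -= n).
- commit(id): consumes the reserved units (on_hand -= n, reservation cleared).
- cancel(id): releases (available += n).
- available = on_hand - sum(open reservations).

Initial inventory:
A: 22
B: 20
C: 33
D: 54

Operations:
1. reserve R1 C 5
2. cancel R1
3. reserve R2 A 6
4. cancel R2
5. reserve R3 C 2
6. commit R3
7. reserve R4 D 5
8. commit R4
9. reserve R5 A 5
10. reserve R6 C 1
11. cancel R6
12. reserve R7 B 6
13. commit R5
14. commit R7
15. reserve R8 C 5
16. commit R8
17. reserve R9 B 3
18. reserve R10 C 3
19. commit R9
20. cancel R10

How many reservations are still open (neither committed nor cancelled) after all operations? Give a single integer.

Answer: 0

Derivation:
Step 1: reserve R1 C 5 -> on_hand[A=22 B=20 C=33 D=54] avail[A=22 B=20 C=28 D=54] open={R1}
Step 2: cancel R1 -> on_hand[A=22 B=20 C=33 D=54] avail[A=22 B=20 C=33 D=54] open={}
Step 3: reserve R2 A 6 -> on_hand[A=22 B=20 C=33 D=54] avail[A=16 B=20 C=33 D=54] open={R2}
Step 4: cancel R2 -> on_hand[A=22 B=20 C=33 D=54] avail[A=22 B=20 C=33 D=54] open={}
Step 5: reserve R3 C 2 -> on_hand[A=22 B=20 C=33 D=54] avail[A=22 B=20 C=31 D=54] open={R3}
Step 6: commit R3 -> on_hand[A=22 B=20 C=31 D=54] avail[A=22 B=20 C=31 D=54] open={}
Step 7: reserve R4 D 5 -> on_hand[A=22 B=20 C=31 D=54] avail[A=22 B=20 C=31 D=49] open={R4}
Step 8: commit R4 -> on_hand[A=22 B=20 C=31 D=49] avail[A=22 B=20 C=31 D=49] open={}
Step 9: reserve R5 A 5 -> on_hand[A=22 B=20 C=31 D=49] avail[A=17 B=20 C=31 D=49] open={R5}
Step 10: reserve R6 C 1 -> on_hand[A=22 B=20 C=31 D=49] avail[A=17 B=20 C=30 D=49] open={R5,R6}
Step 11: cancel R6 -> on_hand[A=22 B=20 C=31 D=49] avail[A=17 B=20 C=31 D=49] open={R5}
Step 12: reserve R7 B 6 -> on_hand[A=22 B=20 C=31 D=49] avail[A=17 B=14 C=31 D=49] open={R5,R7}
Step 13: commit R5 -> on_hand[A=17 B=20 C=31 D=49] avail[A=17 B=14 C=31 D=49] open={R7}
Step 14: commit R7 -> on_hand[A=17 B=14 C=31 D=49] avail[A=17 B=14 C=31 D=49] open={}
Step 15: reserve R8 C 5 -> on_hand[A=17 B=14 C=31 D=49] avail[A=17 B=14 C=26 D=49] open={R8}
Step 16: commit R8 -> on_hand[A=17 B=14 C=26 D=49] avail[A=17 B=14 C=26 D=49] open={}
Step 17: reserve R9 B 3 -> on_hand[A=17 B=14 C=26 D=49] avail[A=17 B=11 C=26 D=49] open={R9}
Step 18: reserve R10 C 3 -> on_hand[A=17 B=14 C=26 D=49] avail[A=17 B=11 C=23 D=49] open={R10,R9}
Step 19: commit R9 -> on_hand[A=17 B=11 C=26 D=49] avail[A=17 B=11 C=23 D=49] open={R10}
Step 20: cancel R10 -> on_hand[A=17 B=11 C=26 D=49] avail[A=17 B=11 C=26 D=49] open={}
Open reservations: [] -> 0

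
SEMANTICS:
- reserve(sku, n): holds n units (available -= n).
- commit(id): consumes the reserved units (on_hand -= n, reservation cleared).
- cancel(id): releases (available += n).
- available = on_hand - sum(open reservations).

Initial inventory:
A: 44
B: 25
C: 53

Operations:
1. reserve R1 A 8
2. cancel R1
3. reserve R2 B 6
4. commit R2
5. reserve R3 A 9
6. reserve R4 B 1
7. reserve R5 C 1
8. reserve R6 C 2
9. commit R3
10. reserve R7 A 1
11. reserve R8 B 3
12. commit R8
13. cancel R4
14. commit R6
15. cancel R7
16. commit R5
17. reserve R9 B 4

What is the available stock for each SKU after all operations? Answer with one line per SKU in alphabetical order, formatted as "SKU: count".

Step 1: reserve R1 A 8 -> on_hand[A=44 B=25 C=53] avail[A=36 B=25 C=53] open={R1}
Step 2: cancel R1 -> on_hand[A=44 B=25 C=53] avail[A=44 B=25 C=53] open={}
Step 3: reserve R2 B 6 -> on_hand[A=44 B=25 C=53] avail[A=44 B=19 C=53] open={R2}
Step 4: commit R2 -> on_hand[A=44 B=19 C=53] avail[A=44 B=19 C=53] open={}
Step 5: reserve R3 A 9 -> on_hand[A=44 B=19 C=53] avail[A=35 B=19 C=53] open={R3}
Step 6: reserve R4 B 1 -> on_hand[A=44 B=19 C=53] avail[A=35 B=18 C=53] open={R3,R4}
Step 7: reserve R5 C 1 -> on_hand[A=44 B=19 C=53] avail[A=35 B=18 C=52] open={R3,R4,R5}
Step 8: reserve R6 C 2 -> on_hand[A=44 B=19 C=53] avail[A=35 B=18 C=50] open={R3,R4,R5,R6}
Step 9: commit R3 -> on_hand[A=35 B=19 C=53] avail[A=35 B=18 C=50] open={R4,R5,R6}
Step 10: reserve R7 A 1 -> on_hand[A=35 B=19 C=53] avail[A=34 B=18 C=50] open={R4,R5,R6,R7}
Step 11: reserve R8 B 3 -> on_hand[A=35 B=19 C=53] avail[A=34 B=15 C=50] open={R4,R5,R6,R7,R8}
Step 12: commit R8 -> on_hand[A=35 B=16 C=53] avail[A=34 B=15 C=50] open={R4,R5,R6,R7}
Step 13: cancel R4 -> on_hand[A=35 B=16 C=53] avail[A=34 B=16 C=50] open={R5,R6,R7}
Step 14: commit R6 -> on_hand[A=35 B=16 C=51] avail[A=34 B=16 C=50] open={R5,R7}
Step 15: cancel R7 -> on_hand[A=35 B=16 C=51] avail[A=35 B=16 C=50] open={R5}
Step 16: commit R5 -> on_hand[A=35 B=16 C=50] avail[A=35 B=16 C=50] open={}
Step 17: reserve R9 B 4 -> on_hand[A=35 B=16 C=50] avail[A=35 B=12 C=50] open={R9}

Answer: A: 35
B: 12
C: 50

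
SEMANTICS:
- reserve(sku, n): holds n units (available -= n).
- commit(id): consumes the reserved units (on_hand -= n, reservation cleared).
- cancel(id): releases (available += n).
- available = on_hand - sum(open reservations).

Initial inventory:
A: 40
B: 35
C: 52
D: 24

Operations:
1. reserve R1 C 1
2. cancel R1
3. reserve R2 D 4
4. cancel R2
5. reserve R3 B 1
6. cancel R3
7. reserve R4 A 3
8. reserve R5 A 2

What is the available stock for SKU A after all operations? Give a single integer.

Step 1: reserve R1 C 1 -> on_hand[A=40 B=35 C=52 D=24] avail[A=40 B=35 C=51 D=24] open={R1}
Step 2: cancel R1 -> on_hand[A=40 B=35 C=52 D=24] avail[A=40 B=35 C=52 D=24] open={}
Step 3: reserve R2 D 4 -> on_hand[A=40 B=35 C=52 D=24] avail[A=40 B=35 C=52 D=20] open={R2}
Step 4: cancel R2 -> on_hand[A=40 B=35 C=52 D=24] avail[A=40 B=35 C=52 D=24] open={}
Step 5: reserve R3 B 1 -> on_hand[A=40 B=35 C=52 D=24] avail[A=40 B=34 C=52 D=24] open={R3}
Step 6: cancel R3 -> on_hand[A=40 B=35 C=52 D=24] avail[A=40 B=35 C=52 D=24] open={}
Step 7: reserve R4 A 3 -> on_hand[A=40 B=35 C=52 D=24] avail[A=37 B=35 C=52 D=24] open={R4}
Step 8: reserve R5 A 2 -> on_hand[A=40 B=35 C=52 D=24] avail[A=35 B=35 C=52 D=24] open={R4,R5}
Final available[A] = 35

Answer: 35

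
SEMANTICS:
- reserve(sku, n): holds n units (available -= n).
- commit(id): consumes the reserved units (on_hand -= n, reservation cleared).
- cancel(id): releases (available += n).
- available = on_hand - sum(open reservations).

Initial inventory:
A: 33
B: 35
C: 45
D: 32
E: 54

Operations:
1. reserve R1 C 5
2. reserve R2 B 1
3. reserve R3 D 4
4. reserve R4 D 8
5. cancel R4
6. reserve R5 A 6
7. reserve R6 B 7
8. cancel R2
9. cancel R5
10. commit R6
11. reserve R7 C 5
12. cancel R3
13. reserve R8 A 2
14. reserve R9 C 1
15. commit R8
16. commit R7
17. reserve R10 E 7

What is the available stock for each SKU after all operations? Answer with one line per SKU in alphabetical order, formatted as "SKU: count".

Answer: A: 31
B: 28
C: 34
D: 32
E: 47

Derivation:
Step 1: reserve R1 C 5 -> on_hand[A=33 B=35 C=45 D=32 E=54] avail[A=33 B=35 C=40 D=32 E=54] open={R1}
Step 2: reserve R2 B 1 -> on_hand[A=33 B=35 C=45 D=32 E=54] avail[A=33 B=34 C=40 D=32 E=54] open={R1,R2}
Step 3: reserve R3 D 4 -> on_hand[A=33 B=35 C=45 D=32 E=54] avail[A=33 B=34 C=40 D=28 E=54] open={R1,R2,R3}
Step 4: reserve R4 D 8 -> on_hand[A=33 B=35 C=45 D=32 E=54] avail[A=33 B=34 C=40 D=20 E=54] open={R1,R2,R3,R4}
Step 5: cancel R4 -> on_hand[A=33 B=35 C=45 D=32 E=54] avail[A=33 B=34 C=40 D=28 E=54] open={R1,R2,R3}
Step 6: reserve R5 A 6 -> on_hand[A=33 B=35 C=45 D=32 E=54] avail[A=27 B=34 C=40 D=28 E=54] open={R1,R2,R3,R5}
Step 7: reserve R6 B 7 -> on_hand[A=33 B=35 C=45 D=32 E=54] avail[A=27 B=27 C=40 D=28 E=54] open={R1,R2,R3,R5,R6}
Step 8: cancel R2 -> on_hand[A=33 B=35 C=45 D=32 E=54] avail[A=27 B=28 C=40 D=28 E=54] open={R1,R3,R5,R6}
Step 9: cancel R5 -> on_hand[A=33 B=35 C=45 D=32 E=54] avail[A=33 B=28 C=40 D=28 E=54] open={R1,R3,R6}
Step 10: commit R6 -> on_hand[A=33 B=28 C=45 D=32 E=54] avail[A=33 B=28 C=40 D=28 E=54] open={R1,R3}
Step 11: reserve R7 C 5 -> on_hand[A=33 B=28 C=45 D=32 E=54] avail[A=33 B=28 C=35 D=28 E=54] open={R1,R3,R7}
Step 12: cancel R3 -> on_hand[A=33 B=28 C=45 D=32 E=54] avail[A=33 B=28 C=35 D=32 E=54] open={R1,R7}
Step 13: reserve R8 A 2 -> on_hand[A=33 B=28 C=45 D=32 E=54] avail[A=31 B=28 C=35 D=32 E=54] open={R1,R7,R8}
Step 14: reserve R9 C 1 -> on_hand[A=33 B=28 C=45 D=32 E=54] avail[A=31 B=28 C=34 D=32 E=54] open={R1,R7,R8,R9}
Step 15: commit R8 -> on_hand[A=31 B=28 C=45 D=32 E=54] avail[A=31 B=28 C=34 D=32 E=54] open={R1,R7,R9}
Step 16: commit R7 -> on_hand[A=31 B=28 C=40 D=32 E=54] avail[A=31 B=28 C=34 D=32 E=54] open={R1,R9}
Step 17: reserve R10 E 7 -> on_hand[A=31 B=28 C=40 D=32 E=54] avail[A=31 B=28 C=34 D=32 E=47] open={R1,R10,R9}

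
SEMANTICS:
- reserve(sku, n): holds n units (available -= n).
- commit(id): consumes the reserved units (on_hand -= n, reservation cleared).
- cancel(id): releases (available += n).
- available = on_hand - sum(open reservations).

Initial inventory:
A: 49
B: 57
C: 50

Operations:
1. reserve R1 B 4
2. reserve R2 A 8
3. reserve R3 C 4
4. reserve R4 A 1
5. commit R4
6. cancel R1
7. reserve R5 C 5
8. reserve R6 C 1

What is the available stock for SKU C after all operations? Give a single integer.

Step 1: reserve R1 B 4 -> on_hand[A=49 B=57 C=50] avail[A=49 B=53 C=50] open={R1}
Step 2: reserve R2 A 8 -> on_hand[A=49 B=57 C=50] avail[A=41 B=53 C=50] open={R1,R2}
Step 3: reserve R3 C 4 -> on_hand[A=49 B=57 C=50] avail[A=41 B=53 C=46] open={R1,R2,R3}
Step 4: reserve R4 A 1 -> on_hand[A=49 B=57 C=50] avail[A=40 B=53 C=46] open={R1,R2,R3,R4}
Step 5: commit R4 -> on_hand[A=48 B=57 C=50] avail[A=40 B=53 C=46] open={R1,R2,R3}
Step 6: cancel R1 -> on_hand[A=48 B=57 C=50] avail[A=40 B=57 C=46] open={R2,R3}
Step 7: reserve R5 C 5 -> on_hand[A=48 B=57 C=50] avail[A=40 B=57 C=41] open={R2,R3,R5}
Step 8: reserve R6 C 1 -> on_hand[A=48 B=57 C=50] avail[A=40 B=57 C=40] open={R2,R3,R5,R6}
Final available[C] = 40

Answer: 40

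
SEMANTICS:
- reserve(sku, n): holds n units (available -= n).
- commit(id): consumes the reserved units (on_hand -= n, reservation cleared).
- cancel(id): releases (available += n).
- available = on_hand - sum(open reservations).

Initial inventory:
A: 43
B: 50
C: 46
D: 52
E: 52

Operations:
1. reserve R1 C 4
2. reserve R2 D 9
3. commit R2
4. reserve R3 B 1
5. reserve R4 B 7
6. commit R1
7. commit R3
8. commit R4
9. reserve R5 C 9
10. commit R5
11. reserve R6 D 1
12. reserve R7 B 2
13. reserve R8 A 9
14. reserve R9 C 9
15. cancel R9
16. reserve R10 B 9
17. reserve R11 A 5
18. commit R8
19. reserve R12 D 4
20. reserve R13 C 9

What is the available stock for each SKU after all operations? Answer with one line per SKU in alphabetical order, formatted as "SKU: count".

Answer: A: 29
B: 31
C: 24
D: 38
E: 52

Derivation:
Step 1: reserve R1 C 4 -> on_hand[A=43 B=50 C=46 D=52 E=52] avail[A=43 B=50 C=42 D=52 E=52] open={R1}
Step 2: reserve R2 D 9 -> on_hand[A=43 B=50 C=46 D=52 E=52] avail[A=43 B=50 C=42 D=43 E=52] open={R1,R2}
Step 3: commit R2 -> on_hand[A=43 B=50 C=46 D=43 E=52] avail[A=43 B=50 C=42 D=43 E=52] open={R1}
Step 4: reserve R3 B 1 -> on_hand[A=43 B=50 C=46 D=43 E=52] avail[A=43 B=49 C=42 D=43 E=52] open={R1,R3}
Step 5: reserve R4 B 7 -> on_hand[A=43 B=50 C=46 D=43 E=52] avail[A=43 B=42 C=42 D=43 E=52] open={R1,R3,R4}
Step 6: commit R1 -> on_hand[A=43 B=50 C=42 D=43 E=52] avail[A=43 B=42 C=42 D=43 E=52] open={R3,R4}
Step 7: commit R3 -> on_hand[A=43 B=49 C=42 D=43 E=52] avail[A=43 B=42 C=42 D=43 E=52] open={R4}
Step 8: commit R4 -> on_hand[A=43 B=42 C=42 D=43 E=52] avail[A=43 B=42 C=42 D=43 E=52] open={}
Step 9: reserve R5 C 9 -> on_hand[A=43 B=42 C=42 D=43 E=52] avail[A=43 B=42 C=33 D=43 E=52] open={R5}
Step 10: commit R5 -> on_hand[A=43 B=42 C=33 D=43 E=52] avail[A=43 B=42 C=33 D=43 E=52] open={}
Step 11: reserve R6 D 1 -> on_hand[A=43 B=42 C=33 D=43 E=52] avail[A=43 B=42 C=33 D=42 E=52] open={R6}
Step 12: reserve R7 B 2 -> on_hand[A=43 B=42 C=33 D=43 E=52] avail[A=43 B=40 C=33 D=42 E=52] open={R6,R7}
Step 13: reserve R8 A 9 -> on_hand[A=43 B=42 C=33 D=43 E=52] avail[A=34 B=40 C=33 D=42 E=52] open={R6,R7,R8}
Step 14: reserve R9 C 9 -> on_hand[A=43 B=42 C=33 D=43 E=52] avail[A=34 B=40 C=24 D=42 E=52] open={R6,R7,R8,R9}
Step 15: cancel R9 -> on_hand[A=43 B=42 C=33 D=43 E=52] avail[A=34 B=40 C=33 D=42 E=52] open={R6,R7,R8}
Step 16: reserve R10 B 9 -> on_hand[A=43 B=42 C=33 D=43 E=52] avail[A=34 B=31 C=33 D=42 E=52] open={R10,R6,R7,R8}
Step 17: reserve R11 A 5 -> on_hand[A=43 B=42 C=33 D=43 E=52] avail[A=29 B=31 C=33 D=42 E=52] open={R10,R11,R6,R7,R8}
Step 18: commit R8 -> on_hand[A=34 B=42 C=33 D=43 E=52] avail[A=29 B=31 C=33 D=42 E=52] open={R10,R11,R6,R7}
Step 19: reserve R12 D 4 -> on_hand[A=34 B=42 C=33 D=43 E=52] avail[A=29 B=31 C=33 D=38 E=52] open={R10,R11,R12,R6,R7}
Step 20: reserve R13 C 9 -> on_hand[A=34 B=42 C=33 D=43 E=52] avail[A=29 B=31 C=24 D=38 E=52] open={R10,R11,R12,R13,R6,R7}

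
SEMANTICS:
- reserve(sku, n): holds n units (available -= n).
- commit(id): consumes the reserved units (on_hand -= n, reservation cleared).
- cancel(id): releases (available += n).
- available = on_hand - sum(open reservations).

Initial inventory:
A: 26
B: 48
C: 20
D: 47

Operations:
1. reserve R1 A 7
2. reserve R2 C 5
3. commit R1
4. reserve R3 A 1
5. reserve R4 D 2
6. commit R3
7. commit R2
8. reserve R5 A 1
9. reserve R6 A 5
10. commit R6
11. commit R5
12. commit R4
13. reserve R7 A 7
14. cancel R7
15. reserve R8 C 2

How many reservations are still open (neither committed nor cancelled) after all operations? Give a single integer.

Answer: 1

Derivation:
Step 1: reserve R1 A 7 -> on_hand[A=26 B=48 C=20 D=47] avail[A=19 B=48 C=20 D=47] open={R1}
Step 2: reserve R2 C 5 -> on_hand[A=26 B=48 C=20 D=47] avail[A=19 B=48 C=15 D=47] open={R1,R2}
Step 3: commit R1 -> on_hand[A=19 B=48 C=20 D=47] avail[A=19 B=48 C=15 D=47] open={R2}
Step 4: reserve R3 A 1 -> on_hand[A=19 B=48 C=20 D=47] avail[A=18 B=48 C=15 D=47] open={R2,R3}
Step 5: reserve R4 D 2 -> on_hand[A=19 B=48 C=20 D=47] avail[A=18 B=48 C=15 D=45] open={R2,R3,R4}
Step 6: commit R3 -> on_hand[A=18 B=48 C=20 D=47] avail[A=18 B=48 C=15 D=45] open={R2,R4}
Step 7: commit R2 -> on_hand[A=18 B=48 C=15 D=47] avail[A=18 B=48 C=15 D=45] open={R4}
Step 8: reserve R5 A 1 -> on_hand[A=18 B=48 C=15 D=47] avail[A=17 B=48 C=15 D=45] open={R4,R5}
Step 9: reserve R6 A 5 -> on_hand[A=18 B=48 C=15 D=47] avail[A=12 B=48 C=15 D=45] open={R4,R5,R6}
Step 10: commit R6 -> on_hand[A=13 B=48 C=15 D=47] avail[A=12 B=48 C=15 D=45] open={R4,R5}
Step 11: commit R5 -> on_hand[A=12 B=48 C=15 D=47] avail[A=12 B=48 C=15 D=45] open={R4}
Step 12: commit R4 -> on_hand[A=12 B=48 C=15 D=45] avail[A=12 B=48 C=15 D=45] open={}
Step 13: reserve R7 A 7 -> on_hand[A=12 B=48 C=15 D=45] avail[A=5 B=48 C=15 D=45] open={R7}
Step 14: cancel R7 -> on_hand[A=12 B=48 C=15 D=45] avail[A=12 B=48 C=15 D=45] open={}
Step 15: reserve R8 C 2 -> on_hand[A=12 B=48 C=15 D=45] avail[A=12 B=48 C=13 D=45] open={R8}
Open reservations: ['R8'] -> 1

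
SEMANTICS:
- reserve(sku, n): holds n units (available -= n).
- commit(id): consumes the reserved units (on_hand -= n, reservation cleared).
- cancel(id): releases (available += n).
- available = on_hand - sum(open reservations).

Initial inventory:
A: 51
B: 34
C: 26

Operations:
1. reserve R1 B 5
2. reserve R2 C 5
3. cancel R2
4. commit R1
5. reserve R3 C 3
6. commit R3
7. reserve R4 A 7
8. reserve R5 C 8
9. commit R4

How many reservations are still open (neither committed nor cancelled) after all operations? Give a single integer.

Step 1: reserve R1 B 5 -> on_hand[A=51 B=34 C=26] avail[A=51 B=29 C=26] open={R1}
Step 2: reserve R2 C 5 -> on_hand[A=51 B=34 C=26] avail[A=51 B=29 C=21] open={R1,R2}
Step 3: cancel R2 -> on_hand[A=51 B=34 C=26] avail[A=51 B=29 C=26] open={R1}
Step 4: commit R1 -> on_hand[A=51 B=29 C=26] avail[A=51 B=29 C=26] open={}
Step 5: reserve R3 C 3 -> on_hand[A=51 B=29 C=26] avail[A=51 B=29 C=23] open={R3}
Step 6: commit R3 -> on_hand[A=51 B=29 C=23] avail[A=51 B=29 C=23] open={}
Step 7: reserve R4 A 7 -> on_hand[A=51 B=29 C=23] avail[A=44 B=29 C=23] open={R4}
Step 8: reserve R5 C 8 -> on_hand[A=51 B=29 C=23] avail[A=44 B=29 C=15] open={R4,R5}
Step 9: commit R4 -> on_hand[A=44 B=29 C=23] avail[A=44 B=29 C=15] open={R5}
Open reservations: ['R5'] -> 1

Answer: 1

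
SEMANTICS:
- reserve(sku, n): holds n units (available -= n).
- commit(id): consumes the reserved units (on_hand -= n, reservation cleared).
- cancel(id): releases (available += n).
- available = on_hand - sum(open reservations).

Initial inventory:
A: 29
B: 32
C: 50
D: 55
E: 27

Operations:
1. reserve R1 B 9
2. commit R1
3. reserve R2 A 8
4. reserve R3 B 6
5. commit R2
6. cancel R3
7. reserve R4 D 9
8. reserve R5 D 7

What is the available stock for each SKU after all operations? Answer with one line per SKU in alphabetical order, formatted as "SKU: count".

Step 1: reserve R1 B 9 -> on_hand[A=29 B=32 C=50 D=55 E=27] avail[A=29 B=23 C=50 D=55 E=27] open={R1}
Step 2: commit R1 -> on_hand[A=29 B=23 C=50 D=55 E=27] avail[A=29 B=23 C=50 D=55 E=27] open={}
Step 3: reserve R2 A 8 -> on_hand[A=29 B=23 C=50 D=55 E=27] avail[A=21 B=23 C=50 D=55 E=27] open={R2}
Step 4: reserve R3 B 6 -> on_hand[A=29 B=23 C=50 D=55 E=27] avail[A=21 B=17 C=50 D=55 E=27] open={R2,R3}
Step 5: commit R2 -> on_hand[A=21 B=23 C=50 D=55 E=27] avail[A=21 B=17 C=50 D=55 E=27] open={R3}
Step 6: cancel R3 -> on_hand[A=21 B=23 C=50 D=55 E=27] avail[A=21 B=23 C=50 D=55 E=27] open={}
Step 7: reserve R4 D 9 -> on_hand[A=21 B=23 C=50 D=55 E=27] avail[A=21 B=23 C=50 D=46 E=27] open={R4}
Step 8: reserve R5 D 7 -> on_hand[A=21 B=23 C=50 D=55 E=27] avail[A=21 B=23 C=50 D=39 E=27] open={R4,R5}

Answer: A: 21
B: 23
C: 50
D: 39
E: 27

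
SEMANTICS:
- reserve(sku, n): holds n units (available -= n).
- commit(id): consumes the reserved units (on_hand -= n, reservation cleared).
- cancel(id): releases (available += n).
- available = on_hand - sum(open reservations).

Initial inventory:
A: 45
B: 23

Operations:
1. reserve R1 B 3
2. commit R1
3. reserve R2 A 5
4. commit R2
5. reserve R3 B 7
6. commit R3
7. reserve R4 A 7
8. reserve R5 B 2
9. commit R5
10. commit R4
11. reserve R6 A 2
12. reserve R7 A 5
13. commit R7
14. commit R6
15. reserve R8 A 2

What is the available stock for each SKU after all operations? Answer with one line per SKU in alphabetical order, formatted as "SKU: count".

Answer: A: 24
B: 11

Derivation:
Step 1: reserve R1 B 3 -> on_hand[A=45 B=23] avail[A=45 B=20] open={R1}
Step 2: commit R1 -> on_hand[A=45 B=20] avail[A=45 B=20] open={}
Step 3: reserve R2 A 5 -> on_hand[A=45 B=20] avail[A=40 B=20] open={R2}
Step 4: commit R2 -> on_hand[A=40 B=20] avail[A=40 B=20] open={}
Step 5: reserve R3 B 7 -> on_hand[A=40 B=20] avail[A=40 B=13] open={R3}
Step 6: commit R3 -> on_hand[A=40 B=13] avail[A=40 B=13] open={}
Step 7: reserve R4 A 7 -> on_hand[A=40 B=13] avail[A=33 B=13] open={R4}
Step 8: reserve R5 B 2 -> on_hand[A=40 B=13] avail[A=33 B=11] open={R4,R5}
Step 9: commit R5 -> on_hand[A=40 B=11] avail[A=33 B=11] open={R4}
Step 10: commit R4 -> on_hand[A=33 B=11] avail[A=33 B=11] open={}
Step 11: reserve R6 A 2 -> on_hand[A=33 B=11] avail[A=31 B=11] open={R6}
Step 12: reserve R7 A 5 -> on_hand[A=33 B=11] avail[A=26 B=11] open={R6,R7}
Step 13: commit R7 -> on_hand[A=28 B=11] avail[A=26 B=11] open={R6}
Step 14: commit R6 -> on_hand[A=26 B=11] avail[A=26 B=11] open={}
Step 15: reserve R8 A 2 -> on_hand[A=26 B=11] avail[A=24 B=11] open={R8}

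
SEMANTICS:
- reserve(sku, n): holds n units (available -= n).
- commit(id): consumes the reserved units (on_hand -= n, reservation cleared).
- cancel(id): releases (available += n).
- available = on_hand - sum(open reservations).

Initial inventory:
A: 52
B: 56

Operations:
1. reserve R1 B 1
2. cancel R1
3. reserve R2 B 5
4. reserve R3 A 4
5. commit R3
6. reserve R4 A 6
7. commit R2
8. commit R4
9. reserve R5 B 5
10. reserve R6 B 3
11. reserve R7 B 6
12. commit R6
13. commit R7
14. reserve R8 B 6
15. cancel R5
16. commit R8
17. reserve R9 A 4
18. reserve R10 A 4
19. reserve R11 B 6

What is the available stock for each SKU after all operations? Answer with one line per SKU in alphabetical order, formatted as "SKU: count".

Step 1: reserve R1 B 1 -> on_hand[A=52 B=56] avail[A=52 B=55] open={R1}
Step 2: cancel R1 -> on_hand[A=52 B=56] avail[A=52 B=56] open={}
Step 3: reserve R2 B 5 -> on_hand[A=52 B=56] avail[A=52 B=51] open={R2}
Step 4: reserve R3 A 4 -> on_hand[A=52 B=56] avail[A=48 B=51] open={R2,R3}
Step 5: commit R3 -> on_hand[A=48 B=56] avail[A=48 B=51] open={R2}
Step 6: reserve R4 A 6 -> on_hand[A=48 B=56] avail[A=42 B=51] open={R2,R4}
Step 7: commit R2 -> on_hand[A=48 B=51] avail[A=42 B=51] open={R4}
Step 8: commit R4 -> on_hand[A=42 B=51] avail[A=42 B=51] open={}
Step 9: reserve R5 B 5 -> on_hand[A=42 B=51] avail[A=42 B=46] open={R5}
Step 10: reserve R6 B 3 -> on_hand[A=42 B=51] avail[A=42 B=43] open={R5,R6}
Step 11: reserve R7 B 6 -> on_hand[A=42 B=51] avail[A=42 B=37] open={R5,R6,R7}
Step 12: commit R6 -> on_hand[A=42 B=48] avail[A=42 B=37] open={R5,R7}
Step 13: commit R7 -> on_hand[A=42 B=42] avail[A=42 B=37] open={R5}
Step 14: reserve R8 B 6 -> on_hand[A=42 B=42] avail[A=42 B=31] open={R5,R8}
Step 15: cancel R5 -> on_hand[A=42 B=42] avail[A=42 B=36] open={R8}
Step 16: commit R8 -> on_hand[A=42 B=36] avail[A=42 B=36] open={}
Step 17: reserve R9 A 4 -> on_hand[A=42 B=36] avail[A=38 B=36] open={R9}
Step 18: reserve R10 A 4 -> on_hand[A=42 B=36] avail[A=34 B=36] open={R10,R9}
Step 19: reserve R11 B 6 -> on_hand[A=42 B=36] avail[A=34 B=30] open={R10,R11,R9}

Answer: A: 34
B: 30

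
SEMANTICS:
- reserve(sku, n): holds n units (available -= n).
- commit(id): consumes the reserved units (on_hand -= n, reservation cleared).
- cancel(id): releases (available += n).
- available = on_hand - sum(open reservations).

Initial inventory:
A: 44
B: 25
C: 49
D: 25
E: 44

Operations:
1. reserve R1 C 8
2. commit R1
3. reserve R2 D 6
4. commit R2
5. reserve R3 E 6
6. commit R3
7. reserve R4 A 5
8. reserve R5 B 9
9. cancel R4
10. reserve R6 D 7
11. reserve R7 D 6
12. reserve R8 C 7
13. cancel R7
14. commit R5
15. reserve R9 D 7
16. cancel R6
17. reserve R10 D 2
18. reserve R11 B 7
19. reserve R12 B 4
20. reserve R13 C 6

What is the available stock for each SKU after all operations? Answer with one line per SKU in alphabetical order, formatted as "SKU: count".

Answer: A: 44
B: 5
C: 28
D: 10
E: 38

Derivation:
Step 1: reserve R1 C 8 -> on_hand[A=44 B=25 C=49 D=25 E=44] avail[A=44 B=25 C=41 D=25 E=44] open={R1}
Step 2: commit R1 -> on_hand[A=44 B=25 C=41 D=25 E=44] avail[A=44 B=25 C=41 D=25 E=44] open={}
Step 3: reserve R2 D 6 -> on_hand[A=44 B=25 C=41 D=25 E=44] avail[A=44 B=25 C=41 D=19 E=44] open={R2}
Step 4: commit R2 -> on_hand[A=44 B=25 C=41 D=19 E=44] avail[A=44 B=25 C=41 D=19 E=44] open={}
Step 5: reserve R3 E 6 -> on_hand[A=44 B=25 C=41 D=19 E=44] avail[A=44 B=25 C=41 D=19 E=38] open={R3}
Step 6: commit R3 -> on_hand[A=44 B=25 C=41 D=19 E=38] avail[A=44 B=25 C=41 D=19 E=38] open={}
Step 7: reserve R4 A 5 -> on_hand[A=44 B=25 C=41 D=19 E=38] avail[A=39 B=25 C=41 D=19 E=38] open={R4}
Step 8: reserve R5 B 9 -> on_hand[A=44 B=25 C=41 D=19 E=38] avail[A=39 B=16 C=41 D=19 E=38] open={R4,R5}
Step 9: cancel R4 -> on_hand[A=44 B=25 C=41 D=19 E=38] avail[A=44 B=16 C=41 D=19 E=38] open={R5}
Step 10: reserve R6 D 7 -> on_hand[A=44 B=25 C=41 D=19 E=38] avail[A=44 B=16 C=41 D=12 E=38] open={R5,R6}
Step 11: reserve R7 D 6 -> on_hand[A=44 B=25 C=41 D=19 E=38] avail[A=44 B=16 C=41 D=6 E=38] open={R5,R6,R7}
Step 12: reserve R8 C 7 -> on_hand[A=44 B=25 C=41 D=19 E=38] avail[A=44 B=16 C=34 D=6 E=38] open={R5,R6,R7,R8}
Step 13: cancel R7 -> on_hand[A=44 B=25 C=41 D=19 E=38] avail[A=44 B=16 C=34 D=12 E=38] open={R5,R6,R8}
Step 14: commit R5 -> on_hand[A=44 B=16 C=41 D=19 E=38] avail[A=44 B=16 C=34 D=12 E=38] open={R6,R8}
Step 15: reserve R9 D 7 -> on_hand[A=44 B=16 C=41 D=19 E=38] avail[A=44 B=16 C=34 D=5 E=38] open={R6,R8,R9}
Step 16: cancel R6 -> on_hand[A=44 B=16 C=41 D=19 E=38] avail[A=44 B=16 C=34 D=12 E=38] open={R8,R9}
Step 17: reserve R10 D 2 -> on_hand[A=44 B=16 C=41 D=19 E=38] avail[A=44 B=16 C=34 D=10 E=38] open={R10,R8,R9}
Step 18: reserve R11 B 7 -> on_hand[A=44 B=16 C=41 D=19 E=38] avail[A=44 B=9 C=34 D=10 E=38] open={R10,R11,R8,R9}
Step 19: reserve R12 B 4 -> on_hand[A=44 B=16 C=41 D=19 E=38] avail[A=44 B=5 C=34 D=10 E=38] open={R10,R11,R12,R8,R9}
Step 20: reserve R13 C 6 -> on_hand[A=44 B=16 C=41 D=19 E=38] avail[A=44 B=5 C=28 D=10 E=38] open={R10,R11,R12,R13,R8,R9}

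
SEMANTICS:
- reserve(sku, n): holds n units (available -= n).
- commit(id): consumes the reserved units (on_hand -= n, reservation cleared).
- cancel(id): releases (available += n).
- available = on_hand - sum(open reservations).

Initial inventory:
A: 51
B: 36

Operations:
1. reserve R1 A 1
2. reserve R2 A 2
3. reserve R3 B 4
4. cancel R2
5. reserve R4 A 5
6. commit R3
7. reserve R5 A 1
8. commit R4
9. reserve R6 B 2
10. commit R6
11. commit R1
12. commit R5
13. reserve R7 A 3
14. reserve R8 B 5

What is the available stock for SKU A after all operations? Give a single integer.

Step 1: reserve R1 A 1 -> on_hand[A=51 B=36] avail[A=50 B=36] open={R1}
Step 2: reserve R2 A 2 -> on_hand[A=51 B=36] avail[A=48 B=36] open={R1,R2}
Step 3: reserve R3 B 4 -> on_hand[A=51 B=36] avail[A=48 B=32] open={R1,R2,R3}
Step 4: cancel R2 -> on_hand[A=51 B=36] avail[A=50 B=32] open={R1,R3}
Step 5: reserve R4 A 5 -> on_hand[A=51 B=36] avail[A=45 B=32] open={R1,R3,R4}
Step 6: commit R3 -> on_hand[A=51 B=32] avail[A=45 B=32] open={R1,R4}
Step 7: reserve R5 A 1 -> on_hand[A=51 B=32] avail[A=44 B=32] open={R1,R4,R5}
Step 8: commit R4 -> on_hand[A=46 B=32] avail[A=44 B=32] open={R1,R5}
Step 9: reserve R6 B 2 -> on_hand[A=46 B=32] avail[A=44 B=30] open={R1,R5,R6}
Step 10: commit R6 -> on_hand[A=46 B=30] avail[A=44 B=30] open={R1,R5}
Step 11: commit R1 -> on_hand[A=45 B=30] avail[A=44 B=30] open={R5}
Step 12: commit R5 -> on_hand[A=44 B=30] avail[A=44 B=30] open={}
Step 13: reserve R7 A 3 -> on_hand[A=44 B=30] avail[A=41 B=30] open={R7}
Step 14: reserve R8 B 5 -> on_hand[A=44 B=30] avail[A=41 B=25] open={R7,R8}
Final available[A] = 41

Answer: 41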